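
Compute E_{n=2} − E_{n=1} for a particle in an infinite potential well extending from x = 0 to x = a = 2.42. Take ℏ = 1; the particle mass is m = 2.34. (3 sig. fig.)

E_n = n²π²ℏ²/(2ma²), so ΔE = (2² − 1²) π²ℏ²/(2ma²).
ΔE = 3 × π² / (2 × 2.34 × 2.42²) = 1.080.

ΔE = 1.08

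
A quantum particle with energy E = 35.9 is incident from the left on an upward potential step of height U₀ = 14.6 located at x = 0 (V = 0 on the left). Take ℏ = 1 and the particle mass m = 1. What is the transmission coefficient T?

T = 0.983

The wavenumbers are k₁ = √(2mE)/ℏ = 8.473 on the left and k₂ = √(2m(E − U₀))/ℏ = 6.527 on the right.
Matching ψ and ψ′ at x = 0 gives r = (k₁ − k₂)/(k₁ + k₂), so R = r² = 0.01684 and T = 1 − R = 0.9832.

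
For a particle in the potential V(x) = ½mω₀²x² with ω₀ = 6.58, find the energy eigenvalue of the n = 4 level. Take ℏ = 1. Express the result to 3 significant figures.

E = 29.6

Using E_n = (n + ½)ℏω₀: E_4 = 4.5 × 6.58 = 29.61.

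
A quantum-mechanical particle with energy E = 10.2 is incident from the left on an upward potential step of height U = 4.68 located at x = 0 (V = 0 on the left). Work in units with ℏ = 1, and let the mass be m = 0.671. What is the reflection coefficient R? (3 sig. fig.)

R = 0.0232

On each side the TISE gives plane waves with k = √(2m(E − V))/ℏ: k₁ = √(2·0.671·10.2) = 3.700, k₂ = √(2·0.671·5.52) = 2.722.
Continuity of ψ and ψ′ at the step yields the reflection amplitude r = (k₁ − k₂)/(k₁ + k₂) = 0.1523; thus R = |r|² = 0.02320, T = 0.9768.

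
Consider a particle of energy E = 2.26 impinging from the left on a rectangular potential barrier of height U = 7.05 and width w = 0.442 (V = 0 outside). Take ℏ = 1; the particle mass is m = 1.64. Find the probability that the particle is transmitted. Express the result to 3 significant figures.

E < U: inside the barrier ψ ∝ e^{±κx} with κ = √(2m(U − E))/ℏ = 3.964.
κw = 1.752, sinh(κw) = 2.796.
The exact tunnelling result is T⁻¹ = 1 + U² sinh²(κw) / [4E(U − E)] = 9.975, so T = 0.100.

T = 0.100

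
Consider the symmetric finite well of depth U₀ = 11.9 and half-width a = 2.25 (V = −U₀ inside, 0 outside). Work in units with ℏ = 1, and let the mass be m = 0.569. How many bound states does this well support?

The dimensionless depth is z₀ = a√(2mU₀)/ℏ = 2.25 × √(13.54) = 8.280.
The even/odd transcendental equations gain one root per π/2 in z₀, giving N = 1 + ⌊2z₀/π⌋ = 1 + ⌊5.271⌋ = 6.

N = 6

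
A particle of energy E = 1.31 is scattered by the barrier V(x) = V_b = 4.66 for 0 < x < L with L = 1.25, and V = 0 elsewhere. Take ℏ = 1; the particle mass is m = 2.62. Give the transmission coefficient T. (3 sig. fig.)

Since E < V_b the interior solution is evanescent with decay constant κ = √(2m(V_b − E))/ℏ = 4.190.
κL = 5.237, sinh(κL) = 94.07.
The exact tunnelling result is T⁻¹ = 1 + V_b² sinh²(κL) / [4E(V_b − E)] = 10950, so T = 0.0000913.

T = 0.0000913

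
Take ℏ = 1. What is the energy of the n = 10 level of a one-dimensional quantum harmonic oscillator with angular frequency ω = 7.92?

E = 83.2

Using E_n = (n + ½)ℏω: E_10 = 10.5 × 7.92 = 83.16.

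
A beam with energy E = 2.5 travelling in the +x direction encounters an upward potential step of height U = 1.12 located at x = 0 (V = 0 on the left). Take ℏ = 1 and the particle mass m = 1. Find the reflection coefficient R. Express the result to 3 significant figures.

R = 0.0217

The wavenumbers are k₁ = √(2mE)/ℏ = 2.236 on the left and k₂ = √(2m(E − U))/ℏ = 1.661 on the right.
Continuity of ψ and ψ′ at the step yields the reflection amplitude r = (k₁ − k₂)/(k₁ + k₂) = 0.1475; thus R = |r|² = 0.02175, T = 0.9783.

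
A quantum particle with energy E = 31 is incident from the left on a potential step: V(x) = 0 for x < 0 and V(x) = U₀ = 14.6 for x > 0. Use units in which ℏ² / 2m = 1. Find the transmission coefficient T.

T = 0.975

The wavenumbers are k₁ = √(2mE)/ℏ = 5.568 on the left and k₂ = √(2m(E − U₀))/ℏ = 4.050 on the right.
Continuity of ψ and ψ′ at the step yields the reflection amplitude r = (k₁ − k₂)/(k₁ + k₂) = 0.1578; thus R = |r|² = 0.02492, T = 0.9751.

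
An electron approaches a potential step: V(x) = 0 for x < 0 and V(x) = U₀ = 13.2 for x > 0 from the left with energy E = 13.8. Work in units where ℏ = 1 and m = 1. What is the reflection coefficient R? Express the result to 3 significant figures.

The wavenumbers are k₁ = √(2mE)/ℏ = 5.254 on the left and k₂ = √(2m(E − U₀))/ℏ = 1.095 on the right.
Continuity of ψ and ψ′ at the step yields the reflection amplitude r = (k₁ − k₂)/(k₁ + k₂) = 0.6549; thus R = |r|² = 0.4289, T = 0.5711.

R = 0.429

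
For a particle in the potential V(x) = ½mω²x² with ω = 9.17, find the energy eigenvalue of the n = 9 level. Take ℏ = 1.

Using E_n = (n + ½)ℏω: E_9 = 9.5 × 9.17 = 87.12.

E = 87.1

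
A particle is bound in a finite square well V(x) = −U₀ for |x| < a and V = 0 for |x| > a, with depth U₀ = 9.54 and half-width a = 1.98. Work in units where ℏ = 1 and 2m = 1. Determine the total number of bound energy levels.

N = 4

The dimensionless depth is z₀ = a√(2mU₀)/ℏ = 1.98 × √(9.540) = 6.116.
The even/odd transcendental equations gain one root per π/2 in z₀, giving N = 1 + ⌊2z₀/π⌋ = 1 + ⌊3.893⌋ = 4.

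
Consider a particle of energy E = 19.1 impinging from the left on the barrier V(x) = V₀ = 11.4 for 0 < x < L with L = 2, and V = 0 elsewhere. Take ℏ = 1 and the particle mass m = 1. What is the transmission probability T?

Above the barrier the interior wavenumber is k₂ = √(2m(E − V₀))/ℏ = 3.924, giving phase k₂L = 7.849.
T = [1 + V₀² sin²(k₂L) / (4E(E − V₀))]⁻¹ = 1/1.221 = 0.819.

T = 0.819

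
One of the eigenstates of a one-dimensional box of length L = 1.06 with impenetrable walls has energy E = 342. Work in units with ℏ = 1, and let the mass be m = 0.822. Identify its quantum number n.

n = 8

For an infinite well E_n = n²π²ℏ²/(2mL²), so n = (L/πℏ)√(2mE).
n = (1.06/π) × √(2 × 0.822 × 342) = 8.001 → n = 8.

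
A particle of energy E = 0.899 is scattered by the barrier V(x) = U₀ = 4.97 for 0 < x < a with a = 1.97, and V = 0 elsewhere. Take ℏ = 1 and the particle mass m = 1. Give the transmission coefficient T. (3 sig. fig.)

T = 0.0000311

Since E < U₀ the interior solution is evanescent with decay constant κ = √(2m(U₀ − E))/ℏ = 2.853.
κa = 5.621, sinh(κa) = 138.1.
The exact tunnelling result is T⁻¹ = 1 + U₀² sinh²(κa) / [4E(U₀ − E)] = 32190, so T = 0.0000311.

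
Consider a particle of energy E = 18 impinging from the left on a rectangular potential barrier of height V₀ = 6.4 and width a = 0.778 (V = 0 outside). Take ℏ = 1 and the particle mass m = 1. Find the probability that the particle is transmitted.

E > V₀: inside the barrier k₂ = √(2m(E − V₀))/ℏ = 4.817, k₂a = 3.747.
T = [1 + V₀² sin²(k₂a) / (4E(E − V₀))]⁻¹ = 1/1.016 = 0.984.

T = 0.984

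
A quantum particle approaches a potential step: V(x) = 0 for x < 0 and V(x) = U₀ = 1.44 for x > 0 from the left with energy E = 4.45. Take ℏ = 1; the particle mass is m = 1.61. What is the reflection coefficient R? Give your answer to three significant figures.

On each side the TISE gives plane waves with k = √(2m(E − V))/ℏ: k₁ = √(2·1.61·4.45) = 3.785, k₂ = √(2·1.61·3.01) = 3.113.
Matching ψ and ψ′ at x = 0 gives r = (k₁ − k₂)/(k₁ + k₂), so R = r² = 0.009493 and T = 1 − R = 0.9905.

R = 0.00949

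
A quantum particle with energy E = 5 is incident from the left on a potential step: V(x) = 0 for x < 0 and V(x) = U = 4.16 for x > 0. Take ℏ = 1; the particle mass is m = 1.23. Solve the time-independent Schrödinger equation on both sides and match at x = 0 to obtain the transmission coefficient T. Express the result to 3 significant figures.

On each side the TISE gives plane waves with k = √(2m(E − V))/ℏ: k₁ = √(2·1.23·5) = 3.507, k₂ = √(2·1.23·0.84) = 1.437.
Matching ψ and ψ′ at x = 0 gives r = (k₁ − k₂)/(k₁ + k₂), so R = r² = 0.1752 and T = 1 − R = 0.8248.

T = 0.825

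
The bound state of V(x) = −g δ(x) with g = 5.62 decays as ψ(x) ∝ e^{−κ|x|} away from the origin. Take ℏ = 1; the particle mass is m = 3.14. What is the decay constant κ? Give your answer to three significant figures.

κ = 17.6

Integrating the TISE across x = 0 gives the cusp condition ψ'(0⁺) − ψ'(0⁻) = −(2mg/ℏ²)ψ(0).
With ψ ∝ e^{−κ|x|} this yields −2κ = −2mg/ℏ², so κ = mg/ℏ² = 17.65.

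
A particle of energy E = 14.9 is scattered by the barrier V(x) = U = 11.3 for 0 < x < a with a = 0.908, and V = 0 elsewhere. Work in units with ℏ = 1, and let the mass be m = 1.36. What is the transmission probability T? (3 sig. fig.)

T = 0.951

Above the barrier the interior wavenumber is k₂ = √(2m(E − U))/ℏ = 3.129, giving phase k₂a = 2.841.
Matching at both interfaces gives T⁻¹ = 1 + U² sin²(k₂a) / [4E(E − U)] = 1.052, hence T = 0.951.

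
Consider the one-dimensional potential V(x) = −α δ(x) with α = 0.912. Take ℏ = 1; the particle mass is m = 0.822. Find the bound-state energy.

The bound state is ψ(x) = √κ e^{−κ|x|}. The derivative jump ψ'(0⁺) − ψ'(0⁻) = −(2mα/ℏ²)ψ(0) fixes κ = mα/ℏ² = 0.7497.
Then E = −ℏ²κ²/(2m) = −mα²/(2ℏ²) = -0.3418.

E = -0.342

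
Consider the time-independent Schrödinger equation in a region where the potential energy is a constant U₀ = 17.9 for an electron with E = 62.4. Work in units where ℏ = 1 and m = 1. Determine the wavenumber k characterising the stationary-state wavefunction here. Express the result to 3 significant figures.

With E > U₀ the solution is oscillatory, ψ ∝ e^{±ikx} with k = √(2m(E − U₀))/ℏ.
k = √(2 × 1 × 44.5) = 9.434.

k = 9.43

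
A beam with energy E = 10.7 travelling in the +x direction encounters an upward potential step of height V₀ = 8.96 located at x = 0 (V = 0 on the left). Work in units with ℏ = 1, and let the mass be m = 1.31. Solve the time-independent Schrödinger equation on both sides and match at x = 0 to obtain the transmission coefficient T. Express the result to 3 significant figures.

T = 0.819

On each side the TISE gives plane waves with k = √(2m(E − V))/ℏ: k₁ = √(2·1.31·10.7) = 5.295, k₂ = √(2·1.31·1.74) = 2.135.
Matching ψ and ψ′ at x = 0 gives r = (k₁ − k₂)/(k₁ + k₂), so R = r² = 0.1808 and T = 1 − R = 0.8192.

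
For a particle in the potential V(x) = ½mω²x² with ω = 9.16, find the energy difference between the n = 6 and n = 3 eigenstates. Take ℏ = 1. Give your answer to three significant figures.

E_n = ℏω(n + ½), so ΔE = (6 − 3) ℏω = 3 × 9.16 = 27.48.

ΔE = 27.5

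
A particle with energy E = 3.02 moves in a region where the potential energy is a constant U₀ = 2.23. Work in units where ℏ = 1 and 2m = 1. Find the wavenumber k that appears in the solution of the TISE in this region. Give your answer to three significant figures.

k = 0.889

With E > U₀ the solution is oscillatory, ψ ∝ e^{±ikx} with k = √(2m(E − U₀))/ℏ.
k = √(2 × 0.5 × 0.79) = 0.8888.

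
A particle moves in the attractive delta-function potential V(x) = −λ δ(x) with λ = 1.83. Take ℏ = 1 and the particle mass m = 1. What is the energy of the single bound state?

For x ≠ 0 the bound state is ψ ∝ e^{−κ|x|}; integrating the TISE across the delta gives the cusp condition 2κ = 2mλ/ℏ², so κ = 1.830.
Then E = −ℏ²κ²/(2m) = −mλ²/(2ℏ²) = -1.674.

E = -1.67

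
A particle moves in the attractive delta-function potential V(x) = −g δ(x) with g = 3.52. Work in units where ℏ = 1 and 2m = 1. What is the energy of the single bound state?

E = -3.10

For x ≠ 0 the bound state is ψ ∝ e^{−κ|x|}; integrating the TISE across the delta gives the cusp condition 2κ = 2mg/ℏ², so κ = 1.760.
Then E = −ℏ²κ²/(2m) = −mg²/(2ℏ²) = -3.098.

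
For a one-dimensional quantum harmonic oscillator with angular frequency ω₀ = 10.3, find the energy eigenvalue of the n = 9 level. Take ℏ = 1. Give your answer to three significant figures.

E = 97.9

The oscillator eigenvalues are E_n = ℏω₀(n + ½), so E_9 = 10.3 × 9.5 = 97.85.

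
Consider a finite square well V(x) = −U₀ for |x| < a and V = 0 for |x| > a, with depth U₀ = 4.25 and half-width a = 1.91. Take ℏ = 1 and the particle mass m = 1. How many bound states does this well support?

Define the well-strength parameter z₀ = (a/ℏ)√(2mU₀) = 1.91 × √(2·1·4.25) = 5.569.
The even/odd transcendental equations gain one root per π/2 in z₀, giving N = 1 + ⌊2z₀/π⌋ = 1 + ⌊3.545⌋ = 4.

N = 4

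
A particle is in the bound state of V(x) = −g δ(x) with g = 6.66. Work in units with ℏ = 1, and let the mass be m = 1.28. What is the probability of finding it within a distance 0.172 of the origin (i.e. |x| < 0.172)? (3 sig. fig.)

P = 0.947

The normalised bound state is ψ = √κ e^{−κ|x|} with κ = mg/ℏ² = 8.525.
P(|x| < d) = ∫_{−d}^{d} κ e^{−2κ|x|} dx = 1 − e^{−2κd} = 1 − e^{−2.933} = 0.9467.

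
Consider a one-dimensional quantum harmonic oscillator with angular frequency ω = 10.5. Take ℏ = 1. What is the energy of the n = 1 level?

E = 15.8

Using E_n = (n + ½)ℏω: E_1 = 1.5 × 10.5 = 15.75.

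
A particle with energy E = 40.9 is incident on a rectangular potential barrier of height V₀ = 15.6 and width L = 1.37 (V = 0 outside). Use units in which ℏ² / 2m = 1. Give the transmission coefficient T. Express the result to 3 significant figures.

T = 0.981

E > V₀: inside the barrier k₂ = √(2m(E − V₀))/ℏ = 5.030, k₂L = 6.891.
T = [1 + V₀² sin²(k₂L) / (4E(E − V₀))]⁻¹ = 1/1.019 = 0.981.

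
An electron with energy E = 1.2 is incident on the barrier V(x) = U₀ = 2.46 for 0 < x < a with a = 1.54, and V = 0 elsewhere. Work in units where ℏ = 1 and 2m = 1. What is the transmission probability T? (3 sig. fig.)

T = 0.118

Since E < U₀ the interior solution is evanescent with decay constant κ = √(2m(U₀ − E))/ℏ = 1.122.
κa = 1.729, sinh(κa) = 2.728.
The exact tunnelling result is T⁻¹ = 1 + U₀² sinh²(κa) / [4E(U₀ − E)] = 8.445, so T = 0.118.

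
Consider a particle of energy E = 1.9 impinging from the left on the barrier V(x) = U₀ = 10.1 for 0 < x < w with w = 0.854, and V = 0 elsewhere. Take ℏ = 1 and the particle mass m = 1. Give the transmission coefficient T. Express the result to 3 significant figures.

Since E < U₀ the interior solution is evanescent with decay constant κ = √(2m(U₀ − E))/ℏ = 4.050.
κw = 3.458, sinh(κw) = 15.87.
Matching ψ, ψ′ at both faces gives T = [1 + U₀² sinh²(κw) / (4E(U₀ − E))]⁻¹ = 1/413.1 = 0.00242.

T = 0.00242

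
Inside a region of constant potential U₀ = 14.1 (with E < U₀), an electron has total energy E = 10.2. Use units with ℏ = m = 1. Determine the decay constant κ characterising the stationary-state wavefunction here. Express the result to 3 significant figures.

κ = 2.79

Since E < U₀ the TISE in this region is ψ'' = κ²ψ with κ = √(2m(U₀ − E))/ℏ.
κ = √(2 × 1 × 3.9) = 2.793.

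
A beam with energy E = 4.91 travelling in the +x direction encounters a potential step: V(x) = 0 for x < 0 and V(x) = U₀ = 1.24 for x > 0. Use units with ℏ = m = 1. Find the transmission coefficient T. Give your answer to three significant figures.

T = 0.995

On each side the TISE gives plane waves with k = √(2m(E − V))/ℏ: k₁ = √(2·1·4.91) = 3.134, k₂ = √(2·1·3.67) = 2.709.
Continuity of ψ and ψ′ at the step yields the reflection amplitude r = (k₁ − k₂)/(k₁ + k₂) = 0.07264; thus R = |r|² = 0.005277, T = 0.9947.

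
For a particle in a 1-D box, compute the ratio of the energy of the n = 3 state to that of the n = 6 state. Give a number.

E_n = n²π²ℏ²/(2mL²) so the ratio is n₂²/n₁² = 9/36 = 0.25.

0.25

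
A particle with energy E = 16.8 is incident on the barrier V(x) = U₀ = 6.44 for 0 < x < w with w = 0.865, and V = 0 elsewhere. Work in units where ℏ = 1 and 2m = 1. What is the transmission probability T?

T = 0.993

E > U₀: inside the barrier k₂ = √(2m(E − U₀))/ℏ = 3.219, k₂w = 2.784.
Matching at both interfaces gives T⁻¹ = 1 + U₀² sin²(k₂w) / [4E(E − U₀)] = 1.007, hence T = 0.993.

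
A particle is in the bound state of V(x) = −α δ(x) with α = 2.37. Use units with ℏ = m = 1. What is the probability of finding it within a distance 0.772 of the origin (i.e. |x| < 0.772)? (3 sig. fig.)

P = 0.974

The normalised bound state is ψ = √κ e^{−κ|x|} with κ = mα/ℏ² = 2.370.
P(|x| < d) = ∫_{−d}^{d} κ e^{−2κ|x|} dx = 1 − e^{−2κd} = 1 − e^{−3.659} = 0.9742.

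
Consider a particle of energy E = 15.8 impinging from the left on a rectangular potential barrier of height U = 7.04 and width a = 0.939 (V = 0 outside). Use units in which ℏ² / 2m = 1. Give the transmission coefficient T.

E > U: inside the barrier k₂ = √(2m(E − U))/ℏ = 2.960, k₂a = 2.779.
Matching at both interfaces gives T⁻¹ = 1 + U² sin²(k₂a) / [4E(E − U)] = 1.011, hence T = 0.989.

T = 0.989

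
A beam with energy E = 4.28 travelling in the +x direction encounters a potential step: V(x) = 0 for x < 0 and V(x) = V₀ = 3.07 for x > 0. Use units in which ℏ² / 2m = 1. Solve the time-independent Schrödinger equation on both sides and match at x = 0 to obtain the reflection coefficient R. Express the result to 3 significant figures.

R = 0.0935

On each side the TISE gives plane waves with k = √(2m(E − V))/ℏ: k₁ = √(2·½·4.28) = 2.069, k₂ = √(2·½·1.21) = 1.100.
Continuity of ψ and ψ′ at the step yields the reflection amplitude r = (k₁ − k₂)/(k₁ + k₂) = 0.3057; thus R = |r|² = 0.09347, T = 0.9065.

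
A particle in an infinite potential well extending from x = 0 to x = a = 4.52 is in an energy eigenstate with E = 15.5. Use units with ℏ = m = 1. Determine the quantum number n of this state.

From E_n = n²π²ℏ²/(2ma²) invert to n = √(2ma²E)/(πℏ).
n = (4.52/π) × √(2 × 1 × 15.5) = 8.011 → n = 8.

n = 8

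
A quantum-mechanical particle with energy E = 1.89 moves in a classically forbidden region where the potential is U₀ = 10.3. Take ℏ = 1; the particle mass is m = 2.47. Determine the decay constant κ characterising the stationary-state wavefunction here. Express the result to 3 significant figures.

Since E < U₀ the TISE in this region is ψ'' = κ²ψ with κ = √(2m(U₀ − E))/ℏ.
κ = √(2 × 2.47 × 8.41) = 6.446.

κ = 6.45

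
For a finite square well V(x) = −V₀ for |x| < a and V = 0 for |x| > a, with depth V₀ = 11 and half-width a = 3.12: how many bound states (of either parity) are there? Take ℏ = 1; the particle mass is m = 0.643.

N = 8

The dimensionless depth is z₀ = a√(2mV₀)/ℏ = 3.12 × √(14.15) = 11.73.
The even/odd transcendental equations gain one root per π/2 in z₀, giving N = 1 + ⌊2z₀/π⌋ = 1 + ⌊7.471⌋ = 8.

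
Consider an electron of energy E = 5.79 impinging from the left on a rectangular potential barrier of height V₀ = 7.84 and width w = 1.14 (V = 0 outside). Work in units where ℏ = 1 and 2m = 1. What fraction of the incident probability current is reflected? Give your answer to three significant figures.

R = 0.887

E < V₀: inside the barrier ψ ∝ e^{±κx} with κ = √(2m(V₀ − E))/ℏ = 1.432.
κw = 1.632, sinh(κw) = 2.460.
The exact tunnelling result is T⁻¹ = 1 + V₀² sinh²(κw) / [4E(V₀ − E)] = 8.834, so T = 0.113.
R = 1 − T = 0.887.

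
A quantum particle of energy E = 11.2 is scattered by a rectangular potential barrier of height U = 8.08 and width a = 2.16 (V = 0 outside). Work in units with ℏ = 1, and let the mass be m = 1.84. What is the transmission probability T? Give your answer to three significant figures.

T = 0.743

E > U: inside the barrier k₂ = √(2m(E − U))/ℏ = 3.388, k₂a = 7.319.
Matching at both interfaces gives T⁻¹ = 1 + U² sin²(k₂a) / [4E(E − U)] = 1.346, hence T = 0.743.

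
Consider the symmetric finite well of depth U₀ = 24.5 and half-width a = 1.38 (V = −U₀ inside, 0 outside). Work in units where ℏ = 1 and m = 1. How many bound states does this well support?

The dimensionless depth is z₀ = a√(2mU₀)/ℏ = 1.38 × √(49.00) = 9.660.
A new bound state (alternating even/odd) appears each time z₀ passes a multiple of π/2, so N = ⌊2z₀/π⌋ + 1 = ⌊6.150⌋ + 1 = 7.

N = 7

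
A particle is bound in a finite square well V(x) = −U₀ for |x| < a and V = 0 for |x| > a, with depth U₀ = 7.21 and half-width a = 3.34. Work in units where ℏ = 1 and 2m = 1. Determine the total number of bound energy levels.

Define the well-strength parameter z₀ = (a/ℏ)√(2mU₀) = 3.34 × √(2·0.5·7.21) = 8.968.
A new bound state (alternating even/odd) appears each time z₀ passes a multiple of π/2, so N = ⌊2z₀/π⌋ + 1 = ⌊5.709⌋ + 1 = 6.

N = 6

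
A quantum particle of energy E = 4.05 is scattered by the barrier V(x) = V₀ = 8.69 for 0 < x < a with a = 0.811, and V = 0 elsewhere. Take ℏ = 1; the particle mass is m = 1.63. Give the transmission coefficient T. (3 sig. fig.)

T = 0.00722

Since E < V₀ the interior solution is evanescent with decay constant κ = √(2m(V₀ − E))/ℏ = 3.889.
κa = 3.154, sinh(κa) = 11.70.
The exact tunnelling result is T⁻¹ = 1 + V₀² sinh²(κa) / [4E(V₀ − E)] = 138.4, so T = 0.00722.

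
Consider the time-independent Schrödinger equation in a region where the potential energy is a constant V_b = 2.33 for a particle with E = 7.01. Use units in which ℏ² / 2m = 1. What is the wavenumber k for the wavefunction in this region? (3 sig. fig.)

k = 2.16

With E > V_b the solution is oscillatory, ψ ∝ e^{±ikx} with k = √(2m(E − V_b))/ℏ.
k = √(2 × 0.5 × 4.68) = 2.163.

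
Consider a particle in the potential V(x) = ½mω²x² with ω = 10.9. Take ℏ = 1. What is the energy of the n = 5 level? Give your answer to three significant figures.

E = 60.0

The oscillator eigenvalues are E_n = ℏω(n + ½), so E_5 = 10.9 × 5.5 = 59.95.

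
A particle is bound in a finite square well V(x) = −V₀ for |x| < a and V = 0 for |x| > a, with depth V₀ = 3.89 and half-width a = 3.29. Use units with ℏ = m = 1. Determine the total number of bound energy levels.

N = 6

Define the well-strength parameter z₀ = (a/ℏ)√(2mV₀) = 3.29 × √(2·1·3.89) = 9.177.
The even/odd transcendental equations gain one root per π/2 in z₀, giving N = 1 + ⌊2z₀/π⌋ = 1 + ⌊5.842⌋ = 6.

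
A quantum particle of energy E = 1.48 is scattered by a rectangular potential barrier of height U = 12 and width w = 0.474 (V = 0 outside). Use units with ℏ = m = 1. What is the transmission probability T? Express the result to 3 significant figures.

E < U: inside the barrier ψ ∝ e^{±κx} with κ = √(2m(U − E))/ℏ = 4.587.
κw = 2.174, sinh(κw) = 4.341.
The exact tunnelling result is T⁻¹ = 1 + U² sinh²(κw) / [4E(U − E)] = 44.57, so T = 0.0224.

T = 0.0224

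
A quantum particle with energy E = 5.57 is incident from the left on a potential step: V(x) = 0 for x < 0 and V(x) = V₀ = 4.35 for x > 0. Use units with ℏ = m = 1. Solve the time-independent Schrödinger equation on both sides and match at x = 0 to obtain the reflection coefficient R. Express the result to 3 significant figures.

The wavenumbers are k₁ = √(2mE)/ℏ = 3.338 on the left and k₂ = √(2m(E − V₀))/ℏ = 1.562 on the right.
Continuity of ψ and ψ′ at the step yields the reflection amplitude r = (k₁ − k₂)/(k₁ + k₂) = 0.3624; thus R = |r|² = 0.1313, T = 0.8687.

R = 0.131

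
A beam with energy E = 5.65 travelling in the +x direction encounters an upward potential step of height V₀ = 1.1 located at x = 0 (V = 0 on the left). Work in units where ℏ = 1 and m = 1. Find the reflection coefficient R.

The wavenumbers are k₁ = √(2mE)/ℏ = 3.362 on the left and k₂ = √(2m(E − V₀))/ℏ = 3.017 on the right.
Matching ψ and ψ′ at x = 0 gives r = (k₁ − k₂)/(k₁ + k₂), so R = r² = 0.002925 and T = 1 − R = 0.9971.

R = 0.00292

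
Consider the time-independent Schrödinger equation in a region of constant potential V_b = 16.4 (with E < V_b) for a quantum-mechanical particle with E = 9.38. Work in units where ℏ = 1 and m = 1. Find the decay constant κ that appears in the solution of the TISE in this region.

κ = 3.75

Since E < V_b the TISE in this region is ψ'' = κ²ψ with κ = √(2m(V_b − E))/ℏ.
κ = √(2 × 1 × 7.02) = 3.747.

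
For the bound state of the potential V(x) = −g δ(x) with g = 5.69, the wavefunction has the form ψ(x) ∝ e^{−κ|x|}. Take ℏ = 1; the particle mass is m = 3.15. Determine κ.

κ = 17.9

Integrate −(ℏ²/2m)ψ'' − gδ(x)ψ = Eψ from −ε to +ε: the ψ'' term gives ψ'(0⁺) − ψ'(0⁻) and the δ term gives −(2mg/ℏ²)ψ(0).
With ψ ∝ e^{−κ|x|} this yields −2κ = −2mg/ℏ², so κ = mg/ℏ² = 17.92.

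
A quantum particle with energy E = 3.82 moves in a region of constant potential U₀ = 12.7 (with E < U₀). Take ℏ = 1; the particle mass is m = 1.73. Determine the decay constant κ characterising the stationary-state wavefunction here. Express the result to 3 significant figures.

Since E < U₀ the TISE in this region is ψ'' = κ²ψ with κ = √(2m(U₀ − E))/ℏ.
κ = √(2 × 1.73 × 8.88) = 5.543.

κ = 5.54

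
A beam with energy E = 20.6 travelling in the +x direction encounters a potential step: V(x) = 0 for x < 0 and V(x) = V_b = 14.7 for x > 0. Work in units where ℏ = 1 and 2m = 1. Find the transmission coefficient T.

The wavenumbers are k₁ = √(2mE)/ℏ = 4.539 on the left and k₂ = √(2m(E − V_b))/ℏ = 2.429 on the right.
Matching ψ and ψ′ at x = 0 gives r = (k₁ − k₂)/(k₁ + k₂), so R = r² = 0.09168 and T = 1 − R = 0.9083.

T = 0.908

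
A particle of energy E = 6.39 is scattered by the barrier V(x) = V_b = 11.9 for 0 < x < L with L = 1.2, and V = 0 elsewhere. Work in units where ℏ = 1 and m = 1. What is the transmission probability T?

E < V_b: inside the barrier ψ ∝ e^{±κx} with κ = √(2m(V_b − E))/ℏ = 3.320.
κL = 3.984, sinh(κL) = 26.84.
Matching ψ, ψ′ at both faces gives T = [1 + V_b² sinh²(κL) / (4E(V_b − E))]⁻¹ = 1/725.6 = 0.00138.

T = 0.00138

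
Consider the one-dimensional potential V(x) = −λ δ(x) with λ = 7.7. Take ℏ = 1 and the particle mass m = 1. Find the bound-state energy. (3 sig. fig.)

The bound state is ψ(x) = √κ e^{−κ|x|}. The derivative jump ψ'(0⁺) − ψ'(0⁻) = −(2mλ/ℏ²)ψ(0) fixes κ = mλ/ℏ² = 7.700.
Then E = −ℏ²κ²/(2m) = −mλ²/(2ℏ²) = -29.65.

E = -29.6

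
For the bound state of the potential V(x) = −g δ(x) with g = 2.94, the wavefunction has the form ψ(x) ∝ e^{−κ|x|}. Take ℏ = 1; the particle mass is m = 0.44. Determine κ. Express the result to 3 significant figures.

κ = 1.29

Integrating the TISE across x = 0 gives the cusp condition ψ'(0⁺) − ψ'(0⁻) = −(2mg/ℏ²)ψ(0).
With ψ ∝ e^{−κ|x|} this yields −2κ = −2mg/ℏ², so κ = mg/ℏ² = 1.294.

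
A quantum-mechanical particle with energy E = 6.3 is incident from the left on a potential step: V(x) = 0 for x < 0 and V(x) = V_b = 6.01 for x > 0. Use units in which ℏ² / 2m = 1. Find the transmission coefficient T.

On each side the TISE gives plane waves with k = √(2m(E − V))/ℏ: k₁ = √(2·½·6.3) = 2.510, k₂ = √(2·½·0.29) = 0.5385.
Continuity of ψ and ψ′ at the step yields the reflection amplitude r = (k₁ − k₂)/(k₁ + k₂) = 0.6467; thus R = |r|² = 0.4182, T = 0.5818.

T = 0.582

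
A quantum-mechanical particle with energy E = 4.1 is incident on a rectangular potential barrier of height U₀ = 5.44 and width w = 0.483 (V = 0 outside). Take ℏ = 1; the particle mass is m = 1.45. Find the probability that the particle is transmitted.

E < U₀: inside the barrier ψ ∝ e^{±κx} with κ = √(2m(U₀ − E))/ℏ = 1.971.
κw = 0.9521, sinh(κw) = 1.103.
The exact tunnelling result is T⁻¹ = 1 + U₀² sinh²(κw) / [4E(U₀ − E)] = 2.637, so T = 0.379.

T = 0.379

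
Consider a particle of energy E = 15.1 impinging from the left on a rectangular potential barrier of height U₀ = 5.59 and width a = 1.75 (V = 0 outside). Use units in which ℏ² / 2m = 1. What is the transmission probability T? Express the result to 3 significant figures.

Above the barrier the interior wavenumber is k₂ = √(2m(E − U₀))/ℏ = 3.084, giving phase k₂a = 5.397.
Matching at both interfaces gives T⁻¹ = 1 + U₀² sin²(k₂a) / [4E(E − U₀)] = 1.033, hence T = 0.968.

T = 0.968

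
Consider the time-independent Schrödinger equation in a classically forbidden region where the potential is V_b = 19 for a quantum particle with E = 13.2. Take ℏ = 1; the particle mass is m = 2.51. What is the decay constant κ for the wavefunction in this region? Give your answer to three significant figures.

κ = 5.40

Since E < V_b the TISE in this region is ψ'' = κ²ψ with κ = √(2m(V_b − E))/ℏ.
κ = √(2 × 2.51 × 5.8) = 5.396.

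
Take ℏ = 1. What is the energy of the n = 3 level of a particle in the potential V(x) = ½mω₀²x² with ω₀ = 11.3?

The oscillator eigenvalues are E_n = ℏω₀(n + ½), so E_3 = 11.3 × 3.5 = 39.55.

E = 39.6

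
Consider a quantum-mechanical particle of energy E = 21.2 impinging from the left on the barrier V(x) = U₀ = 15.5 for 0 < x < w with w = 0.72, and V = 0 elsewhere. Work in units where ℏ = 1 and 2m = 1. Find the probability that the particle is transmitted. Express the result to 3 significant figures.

Above the barrier the interior wavenumber is k₂ = √(2m(E − U₀))/ℏ = 2.387, giving phase k₂w = 1.719.
Matching at both interfaces gives T⁻¹ = 1 + U₀² sin²(k₂w) / [4E(E − U₀)] = 1.486, hence T = 0.673.

T = 0.673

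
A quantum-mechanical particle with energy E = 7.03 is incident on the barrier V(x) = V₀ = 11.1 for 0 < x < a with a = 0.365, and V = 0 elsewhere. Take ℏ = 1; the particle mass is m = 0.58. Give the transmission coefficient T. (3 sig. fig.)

Since E < V₀ the interior solution is evanescent with decay constant κ = √(2m(V₀ − E))/ℏ = 2.173.
κa = 0.7931, sinh(κa) = 0.8789.
The exact tunnelling result is T⁻¹ = 1 + V₀² sinh²(κa) / [4E(V₀ − E)] = 1.832, so T = 0.546.

T = 0.546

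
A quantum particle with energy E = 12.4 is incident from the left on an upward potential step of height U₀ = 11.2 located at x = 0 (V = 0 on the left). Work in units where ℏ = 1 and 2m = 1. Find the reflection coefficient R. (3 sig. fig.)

The wavenumbers are k₁ = √(2mE)/ℏ = 3.521 on the left and k₂ = √(2m(E − U₀))/ℏ = 1.095 on the right.
Continuity of ψ and ψ′ at the step yields the reflection amplitude r = (k₁ − k₂)/(k₁ + k₂) = 0.5255; thus R = |r|² = 0.2761, T = 0.7239.

R = 0.276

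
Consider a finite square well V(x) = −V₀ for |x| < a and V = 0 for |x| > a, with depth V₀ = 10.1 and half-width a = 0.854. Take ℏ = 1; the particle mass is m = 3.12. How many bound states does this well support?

The dimensionless depth is z₀ = a√(2mV₀)/ℏ = 0.854 × √(63.02) = 6.780.
A new bound state (alternating even/odd) appears each time z₀ passes a multiple of π/2, so N = ⌊2z₀/π⌋ + 1 = ⌊4.316⌋ + 1 = 5.

N = 5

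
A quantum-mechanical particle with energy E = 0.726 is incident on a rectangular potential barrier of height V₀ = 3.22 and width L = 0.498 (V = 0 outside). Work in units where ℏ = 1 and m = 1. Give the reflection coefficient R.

E < V₀: inside the barrier ψ ∝ e^{±κx} with κ = √(2m(V₀ − E))/ℏ = 2.233.
κL = 1.112, sinh(κL) = 1.356.
Matching ψ, ψ′ at both faces gives T = [1 + V₀² sinh²(κL) / (4E(V₀ − E))]⁻¹ = 1/3.633 = 0.275.
R = 1 − T = 0.725.

R = 0.725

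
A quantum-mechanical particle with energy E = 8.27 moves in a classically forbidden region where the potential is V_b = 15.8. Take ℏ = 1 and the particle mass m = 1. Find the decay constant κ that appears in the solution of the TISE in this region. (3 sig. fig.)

κ = 3.88

Since E < V_b the TISE in this region is ψ'' = κ²ψ with κ = √(2m(V_b − E))/ℏ.
κ = √(2 × 1 × 7.53) = 3.881.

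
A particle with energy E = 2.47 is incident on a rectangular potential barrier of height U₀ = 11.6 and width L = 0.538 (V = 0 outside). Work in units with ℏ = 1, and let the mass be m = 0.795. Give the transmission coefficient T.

T = 0.0439

Since E < U₀ the interior solution is evanescent with decay constant κ = √(2m(U₀ − E))/ℏ = 3.810.
κL = 2.050, sinh(κL) = 3.819.
Matching ψ, ψ′ at both faces gives T = [1 + U₀² sinh²(κL) / (4E(U₀ − E))]⁻¹ = 1/22.76 = 0.0439.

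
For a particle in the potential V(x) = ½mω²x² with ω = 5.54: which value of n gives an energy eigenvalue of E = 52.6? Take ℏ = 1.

Invert E_n = (n + ½)ℏω: n = E/ℏω − ½ = 8.995, so n = 9.

n = 9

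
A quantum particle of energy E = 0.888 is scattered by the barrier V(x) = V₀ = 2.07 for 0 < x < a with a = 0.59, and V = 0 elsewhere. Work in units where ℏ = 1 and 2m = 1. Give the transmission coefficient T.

Since E < V₀ the interior solution is evanescent with decay constant κ = √(2m(V₀ − E))/ℏ = 1.087.
κa = 0.6414, sinh(κa) = 0.6863.
The exact tunnelling result is T⁻¹ = 1 + V₀² sinh²(κa) / [4E(V₀ − E)] = 1.481, so T = 0.675.

T = 0.675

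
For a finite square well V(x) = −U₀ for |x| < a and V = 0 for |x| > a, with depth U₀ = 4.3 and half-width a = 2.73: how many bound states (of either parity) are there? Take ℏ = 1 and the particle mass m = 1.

N = 6

Define the well-strength parameter z₀ = (a/ℏ)√(2mU₀) = 2.73 × √(2·1·4.3) = 8.006.
A new bound state (alternating even/odd) appears each time z₀ passes a multiple of π/2, so N = ⌊2z₀/π⌋ + 1 = ⌊5.097⌋ + 1 = 6.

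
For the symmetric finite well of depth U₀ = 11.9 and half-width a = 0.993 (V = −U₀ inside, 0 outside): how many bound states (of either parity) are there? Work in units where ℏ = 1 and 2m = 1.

N = 3

The dimensionless depth is z₀ = a√(2mU₀)/ℏ = 0.993 × √(11.90) = 3.425.
The even/odd transcendental equations gain one root per π/2 in z₀, giving N = 1 + ⌊2z₀/π⌋ = 1 + ⌊2.181⌋ = 3.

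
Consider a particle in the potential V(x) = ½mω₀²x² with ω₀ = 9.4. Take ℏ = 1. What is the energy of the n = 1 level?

E = 14.1

Using E_n = (n + ½)ℏω₀: E_1 = 1.5 × 9.4 = 14.10.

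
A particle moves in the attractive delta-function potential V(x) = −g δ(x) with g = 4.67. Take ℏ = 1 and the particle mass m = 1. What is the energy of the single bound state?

The bound state is ψ(x) = √κ e^{−κ|x|}. The derivative jump ψ'(0⁺) − ψ'(0⁻) = −(2mg/ℏ²)ψ(0) fixes κ = mg/ℏ² = 4.670.
Then E = −ℏ²κ²/(2m) = −mg²/(2ℏ²) = -10.90.

E = -10.9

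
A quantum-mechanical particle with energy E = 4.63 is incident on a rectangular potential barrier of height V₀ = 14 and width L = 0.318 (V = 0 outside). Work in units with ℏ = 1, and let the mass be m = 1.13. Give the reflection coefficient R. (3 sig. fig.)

E < V₀: inside the barrier ψ ∝ e^{±κx} with κ = √(2m(V₀ − E))/ℏ = 4.602.
κL = 1.463, sinh(κL) = 2.044.
The exact tunnelling result is T⁻¹ = 1 + V₀² sinh²(κL) / [4E(V₀ − E)] = 5.721, so T = 0.175.
R = 1 − T = 0.825.

R = 0.825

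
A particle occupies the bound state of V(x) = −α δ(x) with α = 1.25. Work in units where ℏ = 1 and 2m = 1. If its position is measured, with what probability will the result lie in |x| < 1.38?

The normalised bound state is ψ = √κ e^{−κ|x|} with κ = mα/ℏ² = 0.6250.
P(|x| < d) = ∫_{−d}^{d} κ e^{−2κ|x|} dx = 1 − e^{−2κd} = 1 − e^{−1.725} = 0.8218.

P = 0.822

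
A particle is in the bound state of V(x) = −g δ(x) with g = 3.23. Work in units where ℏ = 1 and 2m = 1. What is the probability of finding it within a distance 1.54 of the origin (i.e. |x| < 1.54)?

P = 0.993

The normalised bound state is ψ = √κ e^{−κ|x|} with κ = mg/ℏ² = 1.615.
P(|x| < d) = ∫_{−d}^{d} κ e^{−2κ|x|} dx = 1 − e^{−2κd} = 1 − e^{−4.974} = 0.9931.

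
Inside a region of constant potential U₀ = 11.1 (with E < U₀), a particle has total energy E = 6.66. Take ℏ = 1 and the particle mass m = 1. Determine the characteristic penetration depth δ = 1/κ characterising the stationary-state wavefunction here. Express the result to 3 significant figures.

Since E < U₀ the TISE in this region is ψ'' = κ²ψ with κ = √(2m(U₀ − E))/ℏ.
κ = √(2 × 1 × 4.44) = 2.980. The penetration depth is δ = 1/κ = 0.336.

δ = 0.336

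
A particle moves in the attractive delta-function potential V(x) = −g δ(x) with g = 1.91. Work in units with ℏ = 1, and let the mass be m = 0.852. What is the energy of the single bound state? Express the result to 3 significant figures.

For x ≠ 0 the bound state is ψ ∝ e^{−κ|x|}; integrating the TISE across the delta gives the cusp condition 2κ = 2mg/ℏ², so κ = 1.627.
Then E = −ℏ²κ²/(2m) = −mg²/(2ℏ²) = -1.554.

E = -1.55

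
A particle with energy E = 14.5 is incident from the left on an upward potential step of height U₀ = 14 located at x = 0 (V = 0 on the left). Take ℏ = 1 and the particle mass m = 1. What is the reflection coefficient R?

R = 0.472

On each side the TISE gives plane waves with k = √(2m(E − V))/ℏ: k₁ = √(2·1·14.5) = 5.385, k₂ = √(2·1·0.5) = 1.000.
Matching ψ and ψ′ at x = 0 gives r = (k₁ − k₂)/(k₁ + k₂), so R = r² = 0.4717 and T = 1 − R = 0.5283.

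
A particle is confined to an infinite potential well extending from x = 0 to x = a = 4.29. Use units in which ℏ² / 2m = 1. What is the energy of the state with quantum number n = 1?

E = 0.536

Requiring ψ(0) = ψ(a) = 0 quantises k = nπ/a, hence E_n = ℏ²k²/2m = n²π²ℏ²/(2ma²).
E_1 = 1² × π² / (2 × 0.5 × 4.29²) = 0.5363.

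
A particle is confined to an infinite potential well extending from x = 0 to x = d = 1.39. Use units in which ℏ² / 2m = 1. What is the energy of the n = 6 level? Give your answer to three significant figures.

The infinite-well eigenfunctions ψ_n = √(2/d) sin(nπx/d) vanish at both walls, giving E_n = n²π²ℏ²/(2md²).
E_6 = 6² × π² / (2 × 0.5 × 1.39²) = 183.9.

E = 184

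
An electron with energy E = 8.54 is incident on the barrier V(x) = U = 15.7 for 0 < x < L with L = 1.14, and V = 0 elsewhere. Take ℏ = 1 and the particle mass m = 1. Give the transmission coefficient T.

T = 0.000710

E < U: inside the barrier ψ ∝ e^{±κx} with κ = √(2m(U − E))/ℏ = 3.784.
κL = 4.314, sinh(κL) = 37.36.
The exact tunnelling result is T⁻¹ = 1 + U² sinh²(κL) / [4E(U − E)] = 1408, so T = 0.000710.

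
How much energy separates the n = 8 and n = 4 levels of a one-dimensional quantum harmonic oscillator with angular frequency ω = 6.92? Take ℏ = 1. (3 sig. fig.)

E_n = ℏω(n + ½), so ΔE = (8 − 4) ℏω = 4 × 6.92 = 27.68.

ΔE = 27.7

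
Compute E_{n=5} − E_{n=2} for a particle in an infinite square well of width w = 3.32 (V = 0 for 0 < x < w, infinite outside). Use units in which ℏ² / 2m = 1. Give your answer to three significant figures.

ΔE = 18.8

E_n = n²π²ℏ²/(2mw²), so ΔE = (5² − 2²) π²ℏ²/(2mw²).
ΔE = 21 × π² / (2 × 0.5 × 3.32²) = 18.80.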